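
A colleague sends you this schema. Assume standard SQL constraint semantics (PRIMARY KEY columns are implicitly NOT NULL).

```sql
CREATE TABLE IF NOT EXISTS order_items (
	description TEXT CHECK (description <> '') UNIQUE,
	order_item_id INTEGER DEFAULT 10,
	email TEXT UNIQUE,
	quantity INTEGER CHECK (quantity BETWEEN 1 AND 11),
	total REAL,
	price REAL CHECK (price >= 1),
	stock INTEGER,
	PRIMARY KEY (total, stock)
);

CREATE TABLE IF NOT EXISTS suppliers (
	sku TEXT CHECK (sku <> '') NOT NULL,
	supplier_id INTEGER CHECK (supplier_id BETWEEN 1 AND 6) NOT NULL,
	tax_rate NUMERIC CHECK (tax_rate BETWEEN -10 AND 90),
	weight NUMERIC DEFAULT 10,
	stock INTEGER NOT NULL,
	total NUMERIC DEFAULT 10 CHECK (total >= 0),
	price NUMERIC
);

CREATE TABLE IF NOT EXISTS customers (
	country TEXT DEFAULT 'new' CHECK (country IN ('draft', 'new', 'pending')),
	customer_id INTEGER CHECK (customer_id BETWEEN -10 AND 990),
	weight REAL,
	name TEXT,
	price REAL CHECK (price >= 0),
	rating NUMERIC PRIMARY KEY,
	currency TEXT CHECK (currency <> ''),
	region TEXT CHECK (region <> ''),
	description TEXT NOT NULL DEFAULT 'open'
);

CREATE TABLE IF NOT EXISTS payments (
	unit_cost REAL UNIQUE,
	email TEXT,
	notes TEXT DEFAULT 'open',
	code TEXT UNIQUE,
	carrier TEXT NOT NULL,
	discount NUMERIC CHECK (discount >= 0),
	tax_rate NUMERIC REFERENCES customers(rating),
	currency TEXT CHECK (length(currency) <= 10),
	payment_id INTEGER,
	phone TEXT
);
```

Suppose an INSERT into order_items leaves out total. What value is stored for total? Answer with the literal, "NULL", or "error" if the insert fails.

total has no DEFAULT clause.
Omitting it would insert NULL, but it is part of the PRIMARY KEY, so the INSERT fails.

error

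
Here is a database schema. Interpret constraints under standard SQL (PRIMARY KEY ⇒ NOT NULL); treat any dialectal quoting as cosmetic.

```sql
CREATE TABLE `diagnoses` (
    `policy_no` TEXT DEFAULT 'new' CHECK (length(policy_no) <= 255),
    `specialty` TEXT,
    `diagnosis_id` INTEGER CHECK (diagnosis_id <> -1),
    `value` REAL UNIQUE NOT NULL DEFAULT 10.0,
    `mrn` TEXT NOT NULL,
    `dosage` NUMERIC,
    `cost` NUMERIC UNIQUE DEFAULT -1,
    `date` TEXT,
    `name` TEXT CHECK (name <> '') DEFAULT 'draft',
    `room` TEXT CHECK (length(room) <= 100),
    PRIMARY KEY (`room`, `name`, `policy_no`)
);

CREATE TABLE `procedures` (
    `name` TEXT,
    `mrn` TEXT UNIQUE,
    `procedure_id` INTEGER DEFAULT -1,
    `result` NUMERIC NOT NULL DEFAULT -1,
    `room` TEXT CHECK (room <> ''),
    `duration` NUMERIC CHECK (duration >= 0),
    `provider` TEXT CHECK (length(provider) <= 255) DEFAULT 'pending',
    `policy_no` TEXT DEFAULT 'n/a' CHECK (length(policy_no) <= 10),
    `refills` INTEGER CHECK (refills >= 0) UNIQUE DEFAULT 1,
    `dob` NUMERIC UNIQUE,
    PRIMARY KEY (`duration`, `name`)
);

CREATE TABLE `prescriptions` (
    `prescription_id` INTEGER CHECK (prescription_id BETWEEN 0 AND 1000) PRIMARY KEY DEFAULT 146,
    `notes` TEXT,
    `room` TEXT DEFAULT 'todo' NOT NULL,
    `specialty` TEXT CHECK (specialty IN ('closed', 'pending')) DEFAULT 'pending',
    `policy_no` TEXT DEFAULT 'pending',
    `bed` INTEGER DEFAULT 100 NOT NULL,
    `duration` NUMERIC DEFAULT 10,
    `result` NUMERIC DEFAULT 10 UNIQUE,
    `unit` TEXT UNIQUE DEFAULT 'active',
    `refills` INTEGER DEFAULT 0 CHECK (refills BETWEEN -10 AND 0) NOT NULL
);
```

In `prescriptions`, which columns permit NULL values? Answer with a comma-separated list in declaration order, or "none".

- prescription_id: part of the PRIMARY KEY, which implies NOT NULL → not nullable.
- notes: no NOT NULL constraint applies → nullable.
- room: declared NOT NULL → not nullable.
- specialty: CHECK does not forbid NULL (a CHECK constraint passes when its expression is NULL) → nullable.
- policy_no: DEFAULT only fills an omitted column; an explicit NULL is still allowed → nullable.
- bed: declared NOT NULL → not nullable.
- duration: DEFAULT only fills an omitted column; an explicit NULL is still allowed → nullable.
- result: UNIQUE does not imply NOT NULL → nullable.
- unit: UNIQUE does not imply NOT NULL → nullable.
- refills: declared NOT NULL → not nullable.

notes, specialty, policy_no, duration, result, unit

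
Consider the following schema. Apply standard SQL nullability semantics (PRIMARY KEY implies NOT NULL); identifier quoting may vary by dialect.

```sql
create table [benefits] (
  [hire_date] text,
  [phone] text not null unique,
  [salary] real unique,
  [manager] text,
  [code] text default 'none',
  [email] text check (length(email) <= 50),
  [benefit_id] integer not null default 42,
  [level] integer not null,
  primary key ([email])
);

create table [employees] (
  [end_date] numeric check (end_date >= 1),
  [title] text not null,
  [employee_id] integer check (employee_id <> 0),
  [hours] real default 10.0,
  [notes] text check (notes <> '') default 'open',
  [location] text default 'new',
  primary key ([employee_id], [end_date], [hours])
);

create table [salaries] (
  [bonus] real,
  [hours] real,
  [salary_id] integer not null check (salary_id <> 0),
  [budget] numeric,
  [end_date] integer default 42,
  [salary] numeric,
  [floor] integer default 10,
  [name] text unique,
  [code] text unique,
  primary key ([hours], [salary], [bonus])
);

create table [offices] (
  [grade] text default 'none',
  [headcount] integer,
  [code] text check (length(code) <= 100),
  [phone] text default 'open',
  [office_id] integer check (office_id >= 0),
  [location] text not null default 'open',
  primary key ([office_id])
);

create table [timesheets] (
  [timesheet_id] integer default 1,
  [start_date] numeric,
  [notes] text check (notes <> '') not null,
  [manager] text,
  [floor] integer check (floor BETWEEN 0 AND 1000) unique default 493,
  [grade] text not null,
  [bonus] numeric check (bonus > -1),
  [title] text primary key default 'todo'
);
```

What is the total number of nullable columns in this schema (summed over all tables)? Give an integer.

20

benefits: 4 nullable (hire_date, salary, manager, code — PK (email) and explicit NOT NULL columns excluded).
employees: 2 nullable (notes, location — PK (employee_id, end_date, hours) and explicit NOT NULL columns excluded).
salaries: 5 nullable (budget, end_date, floor, name, code — PK (hours, salary, bonus) and explicit NOT NULL columns excluded).
offices: 4 nullable (grade, headcount, code, phone — PK (office_id) and explicit NOT NULL columns excluded).
timesheets: 5 nullable (timesheet_id, start_date, manager, floor, bonus — PK (title) and explicit NOT NULL columns excluded).
Total: 4 + 2 + 5 + 4 + 5 = 20.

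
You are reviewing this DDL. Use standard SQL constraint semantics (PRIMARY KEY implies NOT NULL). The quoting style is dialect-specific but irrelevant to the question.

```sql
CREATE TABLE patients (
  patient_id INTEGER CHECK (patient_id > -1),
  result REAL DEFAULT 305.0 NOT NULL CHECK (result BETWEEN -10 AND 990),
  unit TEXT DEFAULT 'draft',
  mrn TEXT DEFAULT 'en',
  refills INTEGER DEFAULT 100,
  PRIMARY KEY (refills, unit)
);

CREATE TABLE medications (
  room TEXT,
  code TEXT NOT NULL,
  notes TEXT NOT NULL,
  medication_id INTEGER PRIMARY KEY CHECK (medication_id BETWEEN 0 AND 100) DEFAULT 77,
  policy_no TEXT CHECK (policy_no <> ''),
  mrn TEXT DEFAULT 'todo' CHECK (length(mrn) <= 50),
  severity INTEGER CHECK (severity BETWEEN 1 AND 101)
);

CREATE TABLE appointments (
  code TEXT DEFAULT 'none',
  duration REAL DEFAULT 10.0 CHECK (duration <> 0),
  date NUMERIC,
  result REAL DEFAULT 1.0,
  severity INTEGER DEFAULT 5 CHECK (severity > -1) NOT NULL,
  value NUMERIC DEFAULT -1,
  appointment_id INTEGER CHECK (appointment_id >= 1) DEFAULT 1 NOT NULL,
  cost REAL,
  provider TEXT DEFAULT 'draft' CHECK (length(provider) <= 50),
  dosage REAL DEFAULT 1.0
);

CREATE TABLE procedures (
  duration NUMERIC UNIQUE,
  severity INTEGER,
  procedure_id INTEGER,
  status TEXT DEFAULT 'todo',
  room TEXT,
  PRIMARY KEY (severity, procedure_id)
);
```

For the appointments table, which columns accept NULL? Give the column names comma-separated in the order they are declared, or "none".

code, duration, date, result, value, cost, provider, dosage

- code: DEFAULT only fills an omitted column; an explicit NULL is still allowed → nullable.
- duration: CHECK does not forbid NULL (a CHECK constraint passes when its expression is NULL) → nullable.
- date: no NOT NULL constraint applies → nullable.
- result: DEFAULT only fills an omitted column; an explicit NULL is still allowed → nullable.
- severity: declared NOT NULL → not nullable.
- value: DEFAULT only fills an omitted column; an explicit NULL is still allowed → nullable.
- appointment_id: declared NOT NULL → not nullable.
- cost: no NOT NULL constraint applies → nullable.
- provider: CHECK does not forbid NULL (a CHECK constraint passes when its expression is NULL) → nullable.
- dosage: DEFAULT only fills an omitted column; an explicit NULL is still allowed → nullable.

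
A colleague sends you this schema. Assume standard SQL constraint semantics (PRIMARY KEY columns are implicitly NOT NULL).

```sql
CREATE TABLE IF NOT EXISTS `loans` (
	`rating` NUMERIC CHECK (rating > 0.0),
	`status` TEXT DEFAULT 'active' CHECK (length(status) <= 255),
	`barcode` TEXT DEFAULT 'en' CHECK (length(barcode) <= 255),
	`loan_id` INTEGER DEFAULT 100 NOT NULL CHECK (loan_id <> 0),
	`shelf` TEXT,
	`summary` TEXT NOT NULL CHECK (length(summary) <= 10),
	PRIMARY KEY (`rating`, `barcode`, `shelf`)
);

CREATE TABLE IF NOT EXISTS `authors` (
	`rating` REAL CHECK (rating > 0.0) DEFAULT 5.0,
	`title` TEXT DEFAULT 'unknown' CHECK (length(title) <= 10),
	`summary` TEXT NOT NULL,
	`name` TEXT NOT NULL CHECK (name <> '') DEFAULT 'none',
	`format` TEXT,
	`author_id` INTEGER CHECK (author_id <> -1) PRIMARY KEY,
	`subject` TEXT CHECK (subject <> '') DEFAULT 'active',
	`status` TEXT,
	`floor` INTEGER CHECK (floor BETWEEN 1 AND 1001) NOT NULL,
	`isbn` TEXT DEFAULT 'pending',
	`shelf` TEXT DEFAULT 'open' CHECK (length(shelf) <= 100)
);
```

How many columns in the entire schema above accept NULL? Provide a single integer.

loans: 1 nullable (status — PK (rating, barcode, shelf) and explicit NOT NULL columns excluded).
authors: 7 nullable (rating, title, format, subject, status, isbn, shelf — PK (author_id) and explicit NOT NULL columns excluded).
Total: 1 + 7 = 8.

8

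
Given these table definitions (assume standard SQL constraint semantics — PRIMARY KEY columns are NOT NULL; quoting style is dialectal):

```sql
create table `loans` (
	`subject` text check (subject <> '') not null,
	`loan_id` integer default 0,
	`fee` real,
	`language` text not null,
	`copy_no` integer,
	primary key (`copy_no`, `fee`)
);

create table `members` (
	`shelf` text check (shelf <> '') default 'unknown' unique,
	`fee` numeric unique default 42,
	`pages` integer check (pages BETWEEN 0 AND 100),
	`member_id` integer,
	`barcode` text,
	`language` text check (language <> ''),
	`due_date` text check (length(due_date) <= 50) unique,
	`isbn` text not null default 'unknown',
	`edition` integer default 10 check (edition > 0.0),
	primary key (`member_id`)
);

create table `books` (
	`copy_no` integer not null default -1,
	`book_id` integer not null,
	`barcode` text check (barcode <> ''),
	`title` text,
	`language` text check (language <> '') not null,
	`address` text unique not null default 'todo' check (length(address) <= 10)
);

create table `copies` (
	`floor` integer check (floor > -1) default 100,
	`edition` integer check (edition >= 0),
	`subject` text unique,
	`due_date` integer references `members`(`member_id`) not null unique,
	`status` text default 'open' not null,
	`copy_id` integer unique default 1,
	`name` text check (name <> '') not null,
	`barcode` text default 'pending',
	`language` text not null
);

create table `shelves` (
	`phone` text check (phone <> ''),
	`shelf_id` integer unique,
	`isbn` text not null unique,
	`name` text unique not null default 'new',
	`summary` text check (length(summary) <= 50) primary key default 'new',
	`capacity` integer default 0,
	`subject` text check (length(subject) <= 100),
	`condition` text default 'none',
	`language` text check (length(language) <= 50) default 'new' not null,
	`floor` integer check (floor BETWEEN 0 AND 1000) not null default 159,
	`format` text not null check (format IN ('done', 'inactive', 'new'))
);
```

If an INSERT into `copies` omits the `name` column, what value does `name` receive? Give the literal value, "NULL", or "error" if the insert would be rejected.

name has no DEFAULT clause.
Omitting it would insert NULL, but it is declared NOT NULL, so the INSERT fails.

error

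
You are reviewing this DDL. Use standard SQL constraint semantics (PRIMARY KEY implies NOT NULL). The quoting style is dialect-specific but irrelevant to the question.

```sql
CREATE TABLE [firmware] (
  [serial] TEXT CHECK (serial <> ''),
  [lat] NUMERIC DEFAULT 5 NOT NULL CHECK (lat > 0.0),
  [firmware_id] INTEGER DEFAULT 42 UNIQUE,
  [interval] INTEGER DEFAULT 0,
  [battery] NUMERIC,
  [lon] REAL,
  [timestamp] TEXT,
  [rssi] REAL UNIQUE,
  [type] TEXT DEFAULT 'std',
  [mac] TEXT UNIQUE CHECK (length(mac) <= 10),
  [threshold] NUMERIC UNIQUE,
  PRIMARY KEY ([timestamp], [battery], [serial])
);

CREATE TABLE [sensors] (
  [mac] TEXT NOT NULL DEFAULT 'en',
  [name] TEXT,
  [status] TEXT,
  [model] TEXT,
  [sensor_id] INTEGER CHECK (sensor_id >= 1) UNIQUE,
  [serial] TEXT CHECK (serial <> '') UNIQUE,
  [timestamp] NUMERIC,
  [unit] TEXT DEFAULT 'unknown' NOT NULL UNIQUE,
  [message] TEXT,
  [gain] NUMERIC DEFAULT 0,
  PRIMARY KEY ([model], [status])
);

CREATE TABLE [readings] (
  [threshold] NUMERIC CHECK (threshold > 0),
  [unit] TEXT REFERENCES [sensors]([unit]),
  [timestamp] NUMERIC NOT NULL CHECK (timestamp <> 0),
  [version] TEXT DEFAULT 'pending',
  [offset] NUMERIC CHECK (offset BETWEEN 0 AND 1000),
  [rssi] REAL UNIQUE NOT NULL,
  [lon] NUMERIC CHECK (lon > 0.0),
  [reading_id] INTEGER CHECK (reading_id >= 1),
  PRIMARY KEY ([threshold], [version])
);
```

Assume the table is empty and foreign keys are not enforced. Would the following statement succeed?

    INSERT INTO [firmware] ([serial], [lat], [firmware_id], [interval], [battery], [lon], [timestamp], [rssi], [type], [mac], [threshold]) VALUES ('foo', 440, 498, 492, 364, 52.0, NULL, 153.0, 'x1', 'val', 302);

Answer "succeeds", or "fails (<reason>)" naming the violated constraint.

timestamp is explicitly set to NULL, but timestamp is part of the PRIMARY KEY (implied NOT NULL).

fails (NOT NULL on timestamp)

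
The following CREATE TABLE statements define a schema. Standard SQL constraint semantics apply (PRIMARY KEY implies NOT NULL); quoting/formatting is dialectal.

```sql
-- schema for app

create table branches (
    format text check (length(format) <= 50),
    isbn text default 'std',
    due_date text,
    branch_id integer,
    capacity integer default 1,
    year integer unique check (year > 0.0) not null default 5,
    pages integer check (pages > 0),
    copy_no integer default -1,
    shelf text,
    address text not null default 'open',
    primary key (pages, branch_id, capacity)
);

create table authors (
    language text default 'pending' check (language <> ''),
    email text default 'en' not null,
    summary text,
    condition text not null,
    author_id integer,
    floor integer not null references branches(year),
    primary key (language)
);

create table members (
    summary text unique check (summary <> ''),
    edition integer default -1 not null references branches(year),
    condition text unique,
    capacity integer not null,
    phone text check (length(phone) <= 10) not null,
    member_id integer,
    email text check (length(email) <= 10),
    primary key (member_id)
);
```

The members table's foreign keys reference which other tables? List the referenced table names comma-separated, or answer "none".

- edition REFERENCES branches(year).

branches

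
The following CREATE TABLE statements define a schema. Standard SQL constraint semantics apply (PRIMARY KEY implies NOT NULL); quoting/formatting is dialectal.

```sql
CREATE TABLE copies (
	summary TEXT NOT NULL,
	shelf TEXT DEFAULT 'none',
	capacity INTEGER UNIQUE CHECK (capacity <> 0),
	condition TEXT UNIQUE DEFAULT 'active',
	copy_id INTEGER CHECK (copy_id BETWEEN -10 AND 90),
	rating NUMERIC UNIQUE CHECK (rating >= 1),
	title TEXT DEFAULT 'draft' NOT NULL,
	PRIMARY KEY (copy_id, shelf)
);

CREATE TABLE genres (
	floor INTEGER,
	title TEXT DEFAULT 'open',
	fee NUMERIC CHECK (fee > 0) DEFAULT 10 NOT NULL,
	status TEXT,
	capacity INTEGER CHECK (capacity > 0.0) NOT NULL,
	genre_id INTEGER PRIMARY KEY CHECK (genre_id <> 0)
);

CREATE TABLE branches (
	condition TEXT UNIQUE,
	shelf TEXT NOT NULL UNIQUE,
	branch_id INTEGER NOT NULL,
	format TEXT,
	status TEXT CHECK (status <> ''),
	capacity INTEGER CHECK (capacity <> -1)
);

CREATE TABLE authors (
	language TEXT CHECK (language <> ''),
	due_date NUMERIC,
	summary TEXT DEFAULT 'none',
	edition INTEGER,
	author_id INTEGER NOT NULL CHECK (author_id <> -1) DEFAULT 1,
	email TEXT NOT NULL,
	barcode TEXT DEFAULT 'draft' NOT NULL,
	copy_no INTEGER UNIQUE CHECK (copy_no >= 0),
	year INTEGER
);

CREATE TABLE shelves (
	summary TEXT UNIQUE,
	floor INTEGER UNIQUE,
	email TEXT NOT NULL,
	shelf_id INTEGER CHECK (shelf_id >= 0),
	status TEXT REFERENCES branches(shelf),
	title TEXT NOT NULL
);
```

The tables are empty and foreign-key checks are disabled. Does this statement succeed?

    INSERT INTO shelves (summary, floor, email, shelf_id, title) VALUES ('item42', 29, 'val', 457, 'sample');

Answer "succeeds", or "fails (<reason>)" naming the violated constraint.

NOT NULL columns: email is supplied; title is supplied.
CHECK constraints: 457 satisfies (shelf_id >= 0).
No constraint is violated.

succeeds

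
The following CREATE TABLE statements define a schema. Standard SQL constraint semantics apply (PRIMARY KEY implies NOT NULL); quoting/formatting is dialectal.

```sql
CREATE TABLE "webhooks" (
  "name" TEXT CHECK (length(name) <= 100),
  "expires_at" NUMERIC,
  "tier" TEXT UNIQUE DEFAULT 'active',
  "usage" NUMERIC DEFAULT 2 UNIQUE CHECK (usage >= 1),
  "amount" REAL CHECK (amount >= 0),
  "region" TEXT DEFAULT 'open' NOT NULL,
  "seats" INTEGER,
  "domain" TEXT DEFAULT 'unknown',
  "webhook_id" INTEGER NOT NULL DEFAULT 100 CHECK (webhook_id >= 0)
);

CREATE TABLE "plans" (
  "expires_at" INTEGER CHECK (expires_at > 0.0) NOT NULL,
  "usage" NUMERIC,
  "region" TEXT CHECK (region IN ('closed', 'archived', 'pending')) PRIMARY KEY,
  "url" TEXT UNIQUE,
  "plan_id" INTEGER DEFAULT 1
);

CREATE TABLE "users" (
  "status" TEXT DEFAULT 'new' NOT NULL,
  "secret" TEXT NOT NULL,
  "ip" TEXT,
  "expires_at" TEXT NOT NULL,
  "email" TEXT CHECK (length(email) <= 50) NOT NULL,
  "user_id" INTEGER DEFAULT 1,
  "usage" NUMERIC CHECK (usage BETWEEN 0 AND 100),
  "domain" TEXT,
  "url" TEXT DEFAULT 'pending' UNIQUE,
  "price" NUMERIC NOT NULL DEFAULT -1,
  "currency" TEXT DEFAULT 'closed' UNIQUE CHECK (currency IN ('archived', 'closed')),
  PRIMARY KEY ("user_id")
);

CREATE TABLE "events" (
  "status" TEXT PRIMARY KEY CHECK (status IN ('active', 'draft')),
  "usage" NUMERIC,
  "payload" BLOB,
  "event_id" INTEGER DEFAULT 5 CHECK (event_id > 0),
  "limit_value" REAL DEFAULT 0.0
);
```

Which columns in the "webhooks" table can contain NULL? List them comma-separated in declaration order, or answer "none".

- name: CHECK does not forbid NULL (a CHECK constraint passes when its expression is NULL) → nullable.
- expires_at: no NOT NULL constraint applies → nullable.
- tier: UNIQUE does not imply NOT NULL → nullable.
- usage: CHECK does not forbid NULL (a CHECK constraint passes when its expression is NULL) → nullable.
- amount: CHECK does not forbid NULL (a CHECK constraint passes when its expression is NULL) → nullable.
- region: declared NOT NULL → not nullable.
- seats: no NOT NULL constraint applies → nullable.
- domain: DEFAULT only fills an omitted column; an explicit NULL is still allowed → nullable.
- webhook_id: declared NOT NULL → not nullable.

name, expires_at, tier, usage, amount, seats, domain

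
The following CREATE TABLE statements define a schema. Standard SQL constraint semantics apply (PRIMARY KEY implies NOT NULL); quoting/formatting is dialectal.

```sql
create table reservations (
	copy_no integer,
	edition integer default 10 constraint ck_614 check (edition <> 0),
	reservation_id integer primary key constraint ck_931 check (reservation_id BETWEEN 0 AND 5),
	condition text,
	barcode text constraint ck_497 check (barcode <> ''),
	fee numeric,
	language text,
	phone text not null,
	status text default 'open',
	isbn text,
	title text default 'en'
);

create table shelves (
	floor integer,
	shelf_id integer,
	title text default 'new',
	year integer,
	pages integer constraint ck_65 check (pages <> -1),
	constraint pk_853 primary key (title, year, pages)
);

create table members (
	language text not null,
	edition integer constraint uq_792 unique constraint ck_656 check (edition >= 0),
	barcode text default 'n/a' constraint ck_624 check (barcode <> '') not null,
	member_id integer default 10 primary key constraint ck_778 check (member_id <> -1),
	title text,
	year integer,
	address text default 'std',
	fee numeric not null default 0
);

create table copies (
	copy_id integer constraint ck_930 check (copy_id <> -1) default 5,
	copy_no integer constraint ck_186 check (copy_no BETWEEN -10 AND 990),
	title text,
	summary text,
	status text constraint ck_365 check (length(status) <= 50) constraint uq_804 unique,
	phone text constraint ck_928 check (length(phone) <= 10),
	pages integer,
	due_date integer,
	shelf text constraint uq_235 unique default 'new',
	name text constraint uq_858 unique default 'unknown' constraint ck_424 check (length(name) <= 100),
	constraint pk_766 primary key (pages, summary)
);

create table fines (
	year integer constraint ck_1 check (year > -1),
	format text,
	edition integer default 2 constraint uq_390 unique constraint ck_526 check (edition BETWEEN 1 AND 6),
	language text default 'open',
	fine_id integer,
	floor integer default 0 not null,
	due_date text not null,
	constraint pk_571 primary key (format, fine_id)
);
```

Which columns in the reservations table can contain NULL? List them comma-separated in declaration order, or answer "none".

- copy_no: no NOT NULL constraint applies → nullable.
- edition: CHECK does not forbid NULL (a CHECK constraint passes when its expression is NULL) → nullable.
- reservation_id: part of the PRIMARY KEY, which implies NOT NULL → not nullable.
- condition: no NOT NULL constraint applies → nullable.
- barcode: CHECK does not forbid NULL (a CHECK constraint passes when its expression is NULL) → nullable.
- fee: no NOT NULL constraint applies → nullable.
- language: no NOT NULL constraint applies → nullable.
- phone: declared NOT NULL → not nullable.
- status: DEFAULT only fills an omitted column; an explicit NULL is still allowed → nullable.
- isbn: no NOT NULL constraint applies → nullable.
- title: DEFAULT only fills an omitted column; an explicit NULL is still allowed → nullable.

copy_no, edition, condition, barcode, fee, language, status, isbn, title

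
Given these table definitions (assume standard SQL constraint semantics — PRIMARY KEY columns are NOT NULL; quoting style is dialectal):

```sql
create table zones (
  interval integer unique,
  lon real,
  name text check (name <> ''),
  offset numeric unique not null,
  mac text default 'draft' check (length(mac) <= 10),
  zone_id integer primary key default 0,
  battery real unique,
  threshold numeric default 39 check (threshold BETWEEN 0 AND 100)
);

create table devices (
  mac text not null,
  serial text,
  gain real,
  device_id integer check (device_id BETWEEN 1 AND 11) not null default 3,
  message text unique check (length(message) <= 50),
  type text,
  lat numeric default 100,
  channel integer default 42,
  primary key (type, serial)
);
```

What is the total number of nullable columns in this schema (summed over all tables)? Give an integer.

zones: 6 nullable (interval, lon, name, mac, battery, threshold — PK (zone_id) and explicit NOT NULL columns excluded).
devices: 4 nullable (gain, message, lat, channel — PK (type, serial) and explicit NOT NULL columns excluded).
Total: 6 + 4 = 10.

10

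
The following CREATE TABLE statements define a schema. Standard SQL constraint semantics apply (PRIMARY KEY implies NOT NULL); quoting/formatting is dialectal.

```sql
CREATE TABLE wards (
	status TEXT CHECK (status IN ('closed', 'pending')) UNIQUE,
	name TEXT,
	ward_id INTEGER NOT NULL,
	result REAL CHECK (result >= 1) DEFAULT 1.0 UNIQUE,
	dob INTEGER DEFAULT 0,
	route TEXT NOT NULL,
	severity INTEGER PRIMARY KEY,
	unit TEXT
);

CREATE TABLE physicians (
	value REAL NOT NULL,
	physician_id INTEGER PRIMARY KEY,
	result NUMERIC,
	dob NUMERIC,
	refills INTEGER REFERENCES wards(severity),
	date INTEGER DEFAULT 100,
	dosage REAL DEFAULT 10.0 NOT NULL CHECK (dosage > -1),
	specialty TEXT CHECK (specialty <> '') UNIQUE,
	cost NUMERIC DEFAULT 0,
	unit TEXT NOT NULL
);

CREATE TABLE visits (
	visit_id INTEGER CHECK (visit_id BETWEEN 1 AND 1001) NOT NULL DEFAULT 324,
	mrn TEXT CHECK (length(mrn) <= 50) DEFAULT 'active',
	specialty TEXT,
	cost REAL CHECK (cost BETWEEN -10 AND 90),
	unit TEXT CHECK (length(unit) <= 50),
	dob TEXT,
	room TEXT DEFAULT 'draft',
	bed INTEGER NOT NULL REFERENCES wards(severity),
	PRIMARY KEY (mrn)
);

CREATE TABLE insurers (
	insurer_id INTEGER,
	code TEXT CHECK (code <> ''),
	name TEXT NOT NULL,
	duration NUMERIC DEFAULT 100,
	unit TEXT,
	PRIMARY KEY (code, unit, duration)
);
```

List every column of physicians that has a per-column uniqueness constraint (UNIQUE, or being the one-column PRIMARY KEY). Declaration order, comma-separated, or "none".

physician_id, specialty

- value: no UNIQUE or single-column PK constraint.
- physician_id: single-column PRIMARY KEY → unique.
- result: no UNIQUE or single-column PK constraint.
- dob: no UNIQUE or single-column PK constraint.
- refills: no UNIQUE or single-column PK constraint.
- date: no UNIQUE or single-column PK constraint.
- dosage: no UNIQUE or single-column PK constraint.
- specialty: declared UNIQUE → unique.
- cost: no UNIQUE or single-column PK constraint.
- unit: no UNIQUE or single-column PK constraint.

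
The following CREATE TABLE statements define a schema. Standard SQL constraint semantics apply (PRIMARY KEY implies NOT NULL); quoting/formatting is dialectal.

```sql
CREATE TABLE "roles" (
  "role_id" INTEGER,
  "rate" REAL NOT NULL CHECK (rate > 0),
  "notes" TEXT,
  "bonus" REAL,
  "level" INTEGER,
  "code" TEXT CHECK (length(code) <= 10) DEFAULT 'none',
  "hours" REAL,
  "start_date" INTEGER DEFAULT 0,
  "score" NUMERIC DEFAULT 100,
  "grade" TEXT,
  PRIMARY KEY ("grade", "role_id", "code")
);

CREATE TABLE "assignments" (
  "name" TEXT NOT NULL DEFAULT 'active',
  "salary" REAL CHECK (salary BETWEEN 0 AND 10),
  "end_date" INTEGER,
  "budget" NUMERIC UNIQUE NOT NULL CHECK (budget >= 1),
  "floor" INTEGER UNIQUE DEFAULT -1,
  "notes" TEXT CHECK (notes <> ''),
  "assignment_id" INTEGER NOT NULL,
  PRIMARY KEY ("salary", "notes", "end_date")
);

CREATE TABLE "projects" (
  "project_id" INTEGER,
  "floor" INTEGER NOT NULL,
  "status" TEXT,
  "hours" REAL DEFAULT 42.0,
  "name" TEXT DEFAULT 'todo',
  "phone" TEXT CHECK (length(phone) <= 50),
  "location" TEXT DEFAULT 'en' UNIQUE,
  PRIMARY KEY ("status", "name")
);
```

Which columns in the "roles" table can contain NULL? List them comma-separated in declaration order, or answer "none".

notes, bonus, level, hours, start_date, score

- role_id: part of the PRIMARY KEY, which implies NOT NULL → not nullable.
- rate: declared NOT NULL → not nullable.
- notes: no NOT NULL constraint applies → nullable.
- bonus: no NOT NULL constraint applies → nullable.
- level: no NOT NULL constraint applies → nullable.
- code: part of the PRIMARY KEY, which implies NOT NULL → not nullable.
- hours: no NOT NULL constraint applies → nullable.
- start_date: DEFAULT only fills an omitted column; an explicit NULL is still allowed → nullable.
- score: DEFAULT only fills an omitted column; an explicit NULL is still allowed → nullable.
- grade: part of the PRIMARY KEY, which implies NOT NULL → not nullable.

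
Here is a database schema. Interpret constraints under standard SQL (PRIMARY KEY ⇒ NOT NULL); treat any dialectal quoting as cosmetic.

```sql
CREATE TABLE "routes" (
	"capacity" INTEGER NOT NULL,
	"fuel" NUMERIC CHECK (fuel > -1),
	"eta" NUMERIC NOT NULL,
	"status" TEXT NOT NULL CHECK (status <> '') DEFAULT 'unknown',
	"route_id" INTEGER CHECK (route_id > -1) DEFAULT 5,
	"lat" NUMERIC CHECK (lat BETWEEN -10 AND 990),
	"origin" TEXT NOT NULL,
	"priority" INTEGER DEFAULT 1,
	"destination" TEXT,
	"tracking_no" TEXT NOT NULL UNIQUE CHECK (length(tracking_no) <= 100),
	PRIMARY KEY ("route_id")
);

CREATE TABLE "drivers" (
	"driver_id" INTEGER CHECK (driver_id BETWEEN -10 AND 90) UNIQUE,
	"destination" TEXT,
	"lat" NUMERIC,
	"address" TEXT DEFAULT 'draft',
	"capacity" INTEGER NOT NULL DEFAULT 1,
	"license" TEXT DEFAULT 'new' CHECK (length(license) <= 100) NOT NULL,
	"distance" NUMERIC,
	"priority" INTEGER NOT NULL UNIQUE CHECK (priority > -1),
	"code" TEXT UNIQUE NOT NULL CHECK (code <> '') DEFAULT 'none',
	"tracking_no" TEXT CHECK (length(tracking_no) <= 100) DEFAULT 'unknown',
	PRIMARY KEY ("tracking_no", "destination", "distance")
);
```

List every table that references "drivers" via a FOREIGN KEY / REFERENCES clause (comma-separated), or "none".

none

No REFERENCES clause anywhere in the schema names drivers.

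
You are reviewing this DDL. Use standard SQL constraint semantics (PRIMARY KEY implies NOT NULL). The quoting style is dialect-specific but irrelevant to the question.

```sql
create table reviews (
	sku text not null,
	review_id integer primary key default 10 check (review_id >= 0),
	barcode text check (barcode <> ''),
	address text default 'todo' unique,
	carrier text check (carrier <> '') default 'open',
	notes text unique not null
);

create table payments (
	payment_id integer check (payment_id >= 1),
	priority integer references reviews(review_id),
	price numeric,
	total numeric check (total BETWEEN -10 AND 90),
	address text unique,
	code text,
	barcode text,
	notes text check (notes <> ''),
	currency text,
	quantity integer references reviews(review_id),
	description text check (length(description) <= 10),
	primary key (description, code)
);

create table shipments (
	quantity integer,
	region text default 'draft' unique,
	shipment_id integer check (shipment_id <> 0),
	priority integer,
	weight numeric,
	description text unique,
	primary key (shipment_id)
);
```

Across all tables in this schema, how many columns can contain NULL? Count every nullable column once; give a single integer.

17

reviews: 3 nullable (barcode, address, carrier — PK (review_id) and explicit NOT NULL columns excluded).
payments: 9 nullable (payment_id, priority, price, total, address, barcode, notes, currency, quantity — PK (description, code) and explicit NOT NULL columns excluded).
shipments: 5 nullable (quantity, region, priority, weight, description — PK (shipment_id) and explicit NOT NULL columns excluded).
Total: 3 + 9 + 5 = 17.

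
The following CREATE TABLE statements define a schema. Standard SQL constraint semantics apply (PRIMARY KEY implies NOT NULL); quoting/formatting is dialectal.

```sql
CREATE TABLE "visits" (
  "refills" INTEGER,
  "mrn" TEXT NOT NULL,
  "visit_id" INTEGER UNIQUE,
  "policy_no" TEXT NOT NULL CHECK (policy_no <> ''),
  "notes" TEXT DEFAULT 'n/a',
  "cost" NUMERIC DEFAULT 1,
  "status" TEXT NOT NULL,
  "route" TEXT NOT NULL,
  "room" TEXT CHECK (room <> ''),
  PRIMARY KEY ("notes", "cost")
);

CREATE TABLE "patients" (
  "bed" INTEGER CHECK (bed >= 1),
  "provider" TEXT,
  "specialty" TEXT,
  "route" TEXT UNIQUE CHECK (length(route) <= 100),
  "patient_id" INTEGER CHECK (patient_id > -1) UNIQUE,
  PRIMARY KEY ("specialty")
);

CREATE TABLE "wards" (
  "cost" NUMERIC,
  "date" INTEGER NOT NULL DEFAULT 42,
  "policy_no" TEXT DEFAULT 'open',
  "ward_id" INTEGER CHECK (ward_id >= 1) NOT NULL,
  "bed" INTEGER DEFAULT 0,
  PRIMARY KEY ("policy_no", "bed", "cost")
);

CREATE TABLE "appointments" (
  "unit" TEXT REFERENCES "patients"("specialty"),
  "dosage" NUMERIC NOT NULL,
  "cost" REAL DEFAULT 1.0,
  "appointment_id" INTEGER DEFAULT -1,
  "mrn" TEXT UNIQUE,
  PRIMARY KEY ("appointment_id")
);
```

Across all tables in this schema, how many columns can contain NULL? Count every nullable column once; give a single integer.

visits: 3 nullable (refills, visit_id, room — PK (notes, cost) and explicit NOT NULL columns excluded).
patients: 4 nullable (bed, provider, route, patient_id — PK (specialty) and explicit NOT NULL columns excluded).
wards: 0 nullable (none — PK (policy_no, bed, cost) and explicit NOT NULL columns excluded).
appointments: 3 nullable (unit, cost, mrn — PK (appointment_id) and explicit NOT NULL columns excluded).
Total: 3 + 4 + 0 + 3 = 10.

10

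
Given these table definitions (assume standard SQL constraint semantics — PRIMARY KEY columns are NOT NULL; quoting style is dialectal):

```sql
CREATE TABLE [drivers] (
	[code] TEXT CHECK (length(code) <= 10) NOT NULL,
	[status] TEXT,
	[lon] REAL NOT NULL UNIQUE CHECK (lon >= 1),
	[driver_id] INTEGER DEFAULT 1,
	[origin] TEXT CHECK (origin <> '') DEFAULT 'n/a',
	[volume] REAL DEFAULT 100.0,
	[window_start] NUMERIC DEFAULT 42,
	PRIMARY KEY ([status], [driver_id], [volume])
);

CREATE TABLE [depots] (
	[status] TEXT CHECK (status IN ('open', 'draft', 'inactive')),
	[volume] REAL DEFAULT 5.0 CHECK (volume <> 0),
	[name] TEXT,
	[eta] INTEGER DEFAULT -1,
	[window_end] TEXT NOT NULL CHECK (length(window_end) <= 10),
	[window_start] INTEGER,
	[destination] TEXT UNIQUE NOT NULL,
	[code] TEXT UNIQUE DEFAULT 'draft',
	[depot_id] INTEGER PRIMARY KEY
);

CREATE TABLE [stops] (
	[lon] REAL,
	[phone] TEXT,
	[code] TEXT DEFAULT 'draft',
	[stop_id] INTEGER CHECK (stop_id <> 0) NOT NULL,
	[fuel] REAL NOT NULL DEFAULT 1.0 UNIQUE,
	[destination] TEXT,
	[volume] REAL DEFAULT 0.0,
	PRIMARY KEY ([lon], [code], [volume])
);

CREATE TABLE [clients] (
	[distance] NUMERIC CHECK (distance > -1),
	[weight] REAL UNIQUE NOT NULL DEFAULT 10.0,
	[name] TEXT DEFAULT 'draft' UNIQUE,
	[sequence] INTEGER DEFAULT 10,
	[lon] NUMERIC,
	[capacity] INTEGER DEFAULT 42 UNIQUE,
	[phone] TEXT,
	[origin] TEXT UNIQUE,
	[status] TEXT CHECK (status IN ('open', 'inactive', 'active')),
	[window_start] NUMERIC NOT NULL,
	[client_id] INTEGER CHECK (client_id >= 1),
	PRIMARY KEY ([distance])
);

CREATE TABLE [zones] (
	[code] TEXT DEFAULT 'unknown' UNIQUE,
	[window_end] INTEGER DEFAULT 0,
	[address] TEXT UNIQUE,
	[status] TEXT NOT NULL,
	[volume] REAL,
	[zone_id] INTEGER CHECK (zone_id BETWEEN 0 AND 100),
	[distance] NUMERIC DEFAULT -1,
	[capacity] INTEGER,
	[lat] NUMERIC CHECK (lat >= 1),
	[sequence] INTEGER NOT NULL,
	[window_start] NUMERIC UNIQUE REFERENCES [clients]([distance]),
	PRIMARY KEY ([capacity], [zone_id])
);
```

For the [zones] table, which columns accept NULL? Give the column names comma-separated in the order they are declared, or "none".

- code: UNIQUE does not imply NOT NULL → nullable.
- window_end: DEFAULT only fills an omitted column; an explicit NULL is still allowed → nullable.
- address: UNIQUE does not imply NOT NULL → nullable.
- status: declared NOT NULL → not nullable.
- volume: no NOT NULL constraint applies → nullable.
- zone_id: part of the PRIMARY KEY, which implies NOT NULL → not nullable.
- distance: DEFAULT only fills an omitted column; an explicit NULL is still allowed → nullable.
- capacity: part of the PRIMARY KEY, which implies NOT NULL → not nullable.
- lat: CHECK does not forbid NULL (a CHECK constraint passes when its expression is NULL) → nullable.
- sequence: declared NOT NULL → not nullable.
- window_start: a foreign key column may be NULL unless separately constrained → nullable.

code, window_end, address, volume, distance, lat, window_start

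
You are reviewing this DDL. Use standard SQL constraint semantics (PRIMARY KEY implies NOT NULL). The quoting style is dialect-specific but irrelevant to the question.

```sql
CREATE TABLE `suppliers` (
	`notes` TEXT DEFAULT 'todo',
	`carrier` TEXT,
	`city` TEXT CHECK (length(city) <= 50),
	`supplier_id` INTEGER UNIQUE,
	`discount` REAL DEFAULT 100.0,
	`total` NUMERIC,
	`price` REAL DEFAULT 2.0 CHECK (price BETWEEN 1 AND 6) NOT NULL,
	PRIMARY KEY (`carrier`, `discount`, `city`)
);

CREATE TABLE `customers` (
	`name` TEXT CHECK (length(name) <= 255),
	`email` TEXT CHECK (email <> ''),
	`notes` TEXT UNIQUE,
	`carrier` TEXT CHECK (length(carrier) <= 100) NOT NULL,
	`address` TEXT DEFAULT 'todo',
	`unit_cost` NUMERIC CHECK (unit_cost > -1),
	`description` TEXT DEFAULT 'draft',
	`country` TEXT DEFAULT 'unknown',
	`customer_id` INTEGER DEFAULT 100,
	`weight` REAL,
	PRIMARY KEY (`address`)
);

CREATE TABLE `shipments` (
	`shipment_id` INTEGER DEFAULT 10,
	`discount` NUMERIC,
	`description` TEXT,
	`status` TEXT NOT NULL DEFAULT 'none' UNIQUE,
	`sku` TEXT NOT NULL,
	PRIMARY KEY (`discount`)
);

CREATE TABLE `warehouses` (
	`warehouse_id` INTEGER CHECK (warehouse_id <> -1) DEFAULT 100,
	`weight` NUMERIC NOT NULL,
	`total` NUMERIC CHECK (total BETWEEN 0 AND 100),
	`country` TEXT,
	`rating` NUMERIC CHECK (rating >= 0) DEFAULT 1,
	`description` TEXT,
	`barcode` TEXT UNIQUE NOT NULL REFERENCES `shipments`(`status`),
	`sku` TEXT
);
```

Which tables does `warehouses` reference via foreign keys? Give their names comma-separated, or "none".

shipments

- barcode REFERENCES shipments(status).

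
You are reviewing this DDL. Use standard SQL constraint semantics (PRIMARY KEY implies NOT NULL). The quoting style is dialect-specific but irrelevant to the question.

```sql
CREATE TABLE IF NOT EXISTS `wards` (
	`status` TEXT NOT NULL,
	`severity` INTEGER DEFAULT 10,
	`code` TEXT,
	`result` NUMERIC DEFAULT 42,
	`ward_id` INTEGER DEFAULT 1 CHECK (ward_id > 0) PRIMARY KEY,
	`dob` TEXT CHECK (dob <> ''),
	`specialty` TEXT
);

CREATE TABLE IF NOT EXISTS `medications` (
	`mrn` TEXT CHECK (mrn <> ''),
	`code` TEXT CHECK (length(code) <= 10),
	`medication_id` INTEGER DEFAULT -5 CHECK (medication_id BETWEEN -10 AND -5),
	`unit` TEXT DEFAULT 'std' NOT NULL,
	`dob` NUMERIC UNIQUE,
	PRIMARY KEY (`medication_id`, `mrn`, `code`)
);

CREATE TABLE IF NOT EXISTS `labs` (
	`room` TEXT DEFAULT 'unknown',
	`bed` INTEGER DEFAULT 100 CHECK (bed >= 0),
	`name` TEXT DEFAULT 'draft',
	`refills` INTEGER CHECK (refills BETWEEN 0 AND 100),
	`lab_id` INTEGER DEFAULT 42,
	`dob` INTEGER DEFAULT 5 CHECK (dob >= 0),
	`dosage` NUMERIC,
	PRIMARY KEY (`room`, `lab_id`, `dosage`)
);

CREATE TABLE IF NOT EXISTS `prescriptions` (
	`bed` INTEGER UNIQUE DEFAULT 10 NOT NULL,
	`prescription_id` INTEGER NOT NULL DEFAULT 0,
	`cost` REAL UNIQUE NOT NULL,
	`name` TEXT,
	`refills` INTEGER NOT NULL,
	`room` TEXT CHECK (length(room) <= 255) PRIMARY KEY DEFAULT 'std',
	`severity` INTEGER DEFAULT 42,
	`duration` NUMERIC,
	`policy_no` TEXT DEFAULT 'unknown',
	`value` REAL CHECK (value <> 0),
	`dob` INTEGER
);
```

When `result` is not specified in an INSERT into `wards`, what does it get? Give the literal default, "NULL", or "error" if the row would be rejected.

result has an explicit DEFAULT 42.
When the column is omitted from an INSERT, that default is used.

42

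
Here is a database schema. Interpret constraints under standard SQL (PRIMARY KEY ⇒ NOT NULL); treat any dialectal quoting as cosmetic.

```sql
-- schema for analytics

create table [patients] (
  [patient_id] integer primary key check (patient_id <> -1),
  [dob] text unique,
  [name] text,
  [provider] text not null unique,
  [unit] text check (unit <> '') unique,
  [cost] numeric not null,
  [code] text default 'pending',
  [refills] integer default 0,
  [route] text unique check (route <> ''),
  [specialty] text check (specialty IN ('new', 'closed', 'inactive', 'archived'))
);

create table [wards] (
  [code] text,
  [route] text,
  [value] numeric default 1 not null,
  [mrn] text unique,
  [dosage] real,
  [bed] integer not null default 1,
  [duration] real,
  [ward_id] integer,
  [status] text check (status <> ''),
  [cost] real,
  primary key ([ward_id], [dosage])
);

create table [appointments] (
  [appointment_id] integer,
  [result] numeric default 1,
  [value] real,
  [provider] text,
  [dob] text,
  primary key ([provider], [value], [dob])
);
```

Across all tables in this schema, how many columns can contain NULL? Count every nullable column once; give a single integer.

15

patients: 7 nullable (dob, name, unit, code, refills, route, specialty — PK (patient_id) and explicit NOT NULL columns excluded).
wards: 6 nullable (code, route, mrn, duration, status, cost — PK (ward_id, dosage) and explicit NOT NULL columns excluded).
appointments: 2 nullable (appointment_id, result — PK (provider, value, dob) and explicit NOT NULL columns excluded).
Total: 7 + 6 + 2 = 15.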